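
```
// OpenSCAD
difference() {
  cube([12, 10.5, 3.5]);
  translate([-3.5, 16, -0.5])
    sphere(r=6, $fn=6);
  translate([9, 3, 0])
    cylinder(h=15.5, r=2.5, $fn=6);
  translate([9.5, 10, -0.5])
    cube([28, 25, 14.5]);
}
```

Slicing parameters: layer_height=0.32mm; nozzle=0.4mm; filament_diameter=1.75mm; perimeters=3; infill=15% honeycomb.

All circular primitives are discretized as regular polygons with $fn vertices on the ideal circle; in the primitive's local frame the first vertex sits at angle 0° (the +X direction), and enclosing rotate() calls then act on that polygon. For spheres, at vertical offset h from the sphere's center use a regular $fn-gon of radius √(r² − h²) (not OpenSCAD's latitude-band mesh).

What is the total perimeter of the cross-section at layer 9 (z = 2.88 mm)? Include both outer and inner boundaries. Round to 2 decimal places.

60.00 mm

At z = 2.88 mm: the cube (footprint 12×10.5) is included at this height (perimeter 45.00 mm); the r=6 sphere at (-3.5, 16) contributes a regular 6-gon of circumradius √(6²−3.38²) = 4.957 (perimeter = 2·6·4.957·sin(180°/6) = 29.74 mm); the r=2.5 cylinder at (9, 3) contributes a regular 6-gon of circumradius 2.5 (perimeter = 2·6·2.500·sin(180°/6) = 15.00 mm); the 28×25 cube at (9.5, 10) contributes its full rectangle (perimeter 106.00 mm); Taking the first minus the rest: starting from the 12×10.5 cube, the r=6 sphere at (-3.5, 16) misses the remaining region (no effect); the r=2.5 cylinder at (9, 3) lies wholly inside it (removes its full 16.24 mm² and its 15.00 mm outline becomes a hole wall); the 28×25 cube at (9.5, 10) partially overlaps it — only the 1.25 mm² overlap (of its 700.00 mm²) is removed, clipping the outline — boundary (outer + 1 inner loop) = 60.00 mm. Overall, the cross-section is one region with 1 hole. Total boundary length (outer + inner) = 60.00 mm.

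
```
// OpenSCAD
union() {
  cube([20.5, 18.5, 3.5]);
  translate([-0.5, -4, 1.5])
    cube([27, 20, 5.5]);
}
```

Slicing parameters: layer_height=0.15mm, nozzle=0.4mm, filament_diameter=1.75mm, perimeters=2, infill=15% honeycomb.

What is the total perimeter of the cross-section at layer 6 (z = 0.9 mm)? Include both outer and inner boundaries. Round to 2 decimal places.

78.00 mm

At z = 0.9 mm: the cube is present — its section is the full 20.5×18.5 rectangle (perimeter 78.00 mm); the cube at (-0.5, -4) is not intersected at this z (z outside [1.5, 7]); Merging all regions: only the 20.5×18.5 cube is present, so the union is just that shape — boundary = 78.00 mm. Overall, the cross-section is a single solid region. Total boundary length (outer) = 78.00 mm.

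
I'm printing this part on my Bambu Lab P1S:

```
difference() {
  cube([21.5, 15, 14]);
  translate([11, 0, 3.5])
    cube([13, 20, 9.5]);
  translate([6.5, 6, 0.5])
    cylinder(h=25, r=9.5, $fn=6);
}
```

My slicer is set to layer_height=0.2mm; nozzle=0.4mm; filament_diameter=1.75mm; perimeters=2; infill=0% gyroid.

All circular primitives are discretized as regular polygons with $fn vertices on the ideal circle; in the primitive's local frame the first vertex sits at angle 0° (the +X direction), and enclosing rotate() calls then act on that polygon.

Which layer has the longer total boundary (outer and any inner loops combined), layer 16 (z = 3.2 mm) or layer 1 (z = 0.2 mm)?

Layer 16 (z = 3.2): the 21.5×15 cube contributes its full rectangle (perimeter 73.00 mm); the cube at (11, 0) is absent (z outside [3.5, 13]); the r=9.5 cylinder at (6.5, 6) gives a regular 6-gon of circumradius 9.5 (constant along its height) (perimeter = 2·6·9.500·sin(180°/6) = 57.00 mm); After the difference (first − rest): starting from the 21.5×15 cube, the r=9.5 cylinder at (6.5, 6) partially overlaps it — only the 194.87 mm² overlap (of its 234.48 mm²) is removed, clipping the outline — boundary = 80.89 mm. So its perimeter = 80.89 mm. Layer 1 (z = 0.2): the 21.5×15 cube contributes its full rectangle (perimeter 73.00 mm); the cube at (11, 0) is absent (z outside [3.5, 13]); the cylinder at (6.5, 6) does not reach this height (z outside [0.5, 25.5]); Subtracting the remaining from the first: none of the subtracted shapes is present at this height, so the 21.5×15 cube is unchanged — boundary = 73.00 mm. So its perimeter = 73.00 mm. Layer 16 is larger (80.89 vs 73.00 mm).

layer 16 (z = 3.2 mm)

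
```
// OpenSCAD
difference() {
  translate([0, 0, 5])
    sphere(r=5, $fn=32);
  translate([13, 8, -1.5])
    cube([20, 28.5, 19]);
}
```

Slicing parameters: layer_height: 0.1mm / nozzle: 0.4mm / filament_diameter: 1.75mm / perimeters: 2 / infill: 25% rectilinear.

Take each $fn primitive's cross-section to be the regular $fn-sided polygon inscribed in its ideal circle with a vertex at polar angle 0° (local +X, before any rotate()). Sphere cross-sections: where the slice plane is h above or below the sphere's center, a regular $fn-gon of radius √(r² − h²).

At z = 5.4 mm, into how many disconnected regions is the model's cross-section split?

1

At z = 5.4 mm: the sphere: section is a regular 32-gon, circumradius = √(r²−h²) = √(5²−0.4²) = 4.984; the cube at (13, 8) is present — its section is the full 20×28.5 rectangle; After the difference (first − rest): starting from the r=5 sphere, the 20×28.5 cube at (13, 8) misses the remaining region (no effect) — 1 connected region. The result has 1 disconnected region.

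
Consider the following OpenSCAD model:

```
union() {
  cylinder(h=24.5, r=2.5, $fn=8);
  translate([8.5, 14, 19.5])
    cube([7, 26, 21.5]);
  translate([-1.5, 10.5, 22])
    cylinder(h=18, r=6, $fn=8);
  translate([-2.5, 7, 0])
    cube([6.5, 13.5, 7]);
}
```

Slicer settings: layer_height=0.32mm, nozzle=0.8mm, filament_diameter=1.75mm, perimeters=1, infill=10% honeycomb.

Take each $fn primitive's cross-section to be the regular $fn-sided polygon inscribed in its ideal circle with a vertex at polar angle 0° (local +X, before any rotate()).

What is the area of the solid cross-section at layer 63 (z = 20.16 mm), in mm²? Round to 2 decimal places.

199.68 mm²

At z = 20.16 mm: the r=2.5 cylinder contributes a regular 8-gon of circumradius 2.5 (area = (8/2)·2.500²·sin(360°/8) = 17.68 mm²); the cube at (8.5, 14) is present — its section is the full 7×26 rectangle (area 182.00 mm²); the cylinder at (-1.5, 10.5) is absent (z outside [22, 40]); the cube at (-2.5, 7) does not reach this height (z outside [0, 7]); Merging all regions: the 2 present regions are separate (no shared area or edge), so areas and boundary lengths simply add and each stays a separate island — area = 199.68 mm². Overall, the cross-section has 2 separate islands. Net area = 199.68 mm².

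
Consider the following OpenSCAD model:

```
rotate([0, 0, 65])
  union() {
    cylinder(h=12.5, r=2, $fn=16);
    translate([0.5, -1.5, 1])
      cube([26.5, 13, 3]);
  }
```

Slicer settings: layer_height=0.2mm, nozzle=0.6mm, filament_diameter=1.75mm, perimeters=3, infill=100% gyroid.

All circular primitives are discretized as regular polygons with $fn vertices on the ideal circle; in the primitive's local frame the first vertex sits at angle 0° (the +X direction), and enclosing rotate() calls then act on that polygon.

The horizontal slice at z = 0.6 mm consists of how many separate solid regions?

At z = 0.6 mm: the r=2 cylinder gives a regular 16-gon of circumradius 2 (constant along its height); the cube at (0.5, -1.5) is absent (z outside [1, 4]); Merging all regions: only the r=2 cylinder is present, so the union is just that shape — 1 connected region; (rotated 65° about Z; rotation is an isometry so areas/perimeters/island counts are preserved). The result has 1 disconnected region.

1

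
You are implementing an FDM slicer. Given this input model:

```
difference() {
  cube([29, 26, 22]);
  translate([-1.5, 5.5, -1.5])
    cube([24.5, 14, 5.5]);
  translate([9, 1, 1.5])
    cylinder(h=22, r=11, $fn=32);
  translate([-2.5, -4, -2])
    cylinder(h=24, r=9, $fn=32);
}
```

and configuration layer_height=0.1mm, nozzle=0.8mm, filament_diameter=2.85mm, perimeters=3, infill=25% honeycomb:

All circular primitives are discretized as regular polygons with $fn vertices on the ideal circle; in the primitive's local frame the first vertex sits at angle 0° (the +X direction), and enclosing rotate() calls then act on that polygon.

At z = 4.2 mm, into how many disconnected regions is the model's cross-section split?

At z = 4.2 mm: the cube is present — its section is the full 29×26 rectangle; the cube at (-1.5, 5.5) does not reach this height (z outside [-1.5, 4]); the cylinder at (9, 1): section is a regular 32-gon, circumradius r=11; the r=9 cylinder at (-2.5, -4) gives a regular 32-gon of circumradius 9 (constant along its height); Subtracting the remaining from the first: starting from the 29×26 cube, the r=11 cylinder at (9, 1) partially overlaps it — only the 200.43 mm² overlap (of its 377.69 mm²) is removed, clipping the outline; the r=9 cylinder at (-2.5, -4) misses the remaining region (no effect) — 1 connected region. The result has 1 disconnected region.

1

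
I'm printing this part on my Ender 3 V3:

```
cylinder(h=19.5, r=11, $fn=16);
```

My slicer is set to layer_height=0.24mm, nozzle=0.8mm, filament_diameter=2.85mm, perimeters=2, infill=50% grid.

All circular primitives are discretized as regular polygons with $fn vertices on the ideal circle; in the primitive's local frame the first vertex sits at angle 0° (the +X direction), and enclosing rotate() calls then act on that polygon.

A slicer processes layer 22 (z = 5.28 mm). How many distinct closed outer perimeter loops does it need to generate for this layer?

1

At z = 5.28 mm: the r=11 cylinder gives a regular 16-gon of circumradius 11 (constant along its height). The result has 1 disconnected region.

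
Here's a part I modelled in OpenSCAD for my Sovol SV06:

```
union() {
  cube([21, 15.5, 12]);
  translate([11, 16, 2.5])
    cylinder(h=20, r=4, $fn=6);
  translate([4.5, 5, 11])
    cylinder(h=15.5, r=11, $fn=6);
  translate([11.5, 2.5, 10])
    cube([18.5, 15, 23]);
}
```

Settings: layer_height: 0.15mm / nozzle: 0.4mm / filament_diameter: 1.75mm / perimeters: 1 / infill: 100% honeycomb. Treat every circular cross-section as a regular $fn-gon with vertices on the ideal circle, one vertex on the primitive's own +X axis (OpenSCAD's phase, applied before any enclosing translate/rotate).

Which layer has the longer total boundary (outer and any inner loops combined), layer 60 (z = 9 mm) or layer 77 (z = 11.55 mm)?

layer 77 (z = 11.55 mm)

Layer 60 (z = 9): the 21×15.5 cube contributes its full rectangle (perimeter 73.00 mm); the cylinder at (11, 16): section is a regular 6-gon, circumradius r=4 (perimeter = 2·6·4.000·sin(180°/6) = 24.00 mm); the cylinder at (4.5, 5) is absent (z outside [11, 26.5]); the cube at (11.5, 2.5) is not intersected at this z (z outside [10, 33]); Taking the union: the regions partially overlap (shared area 16.93 mm²), so the edge portions inside another operand are dropped and the merged outline is re-measured after clipping — boundary = 78.73 mm. So its perimeter = 78.73 mm. Layer 77 (z = 11.55): the 21×15.5 cube contributes its full rectangle (perimeter 73.00 mm); the cylinder at (11, 16): section is a regular 6-gon, circumradius r=4 (perimeter = 2·6·4.000·sin(180°/6) = 24.00 mm); the r=11 cylinder at (4.5, 5) contributes a regular 6-gon of circumradius 11 (perimeter = 2·6·11.000·sin(180°/6) = 66.00 mm); the 18.5×15 cube at (11.5, 2.5) contributes its full rectangle (perimeter 67.00 mm); Merging all regions: the regions partially overlap (shared area 338.45 mm²), so the edge portions inside another operand are dropped and the merged outline is re-measured after clipping — boundary = 109.09 mm. So its perimeter = 109.09 mm. Layer 77 is larger (109.09 vs 78.73 mm).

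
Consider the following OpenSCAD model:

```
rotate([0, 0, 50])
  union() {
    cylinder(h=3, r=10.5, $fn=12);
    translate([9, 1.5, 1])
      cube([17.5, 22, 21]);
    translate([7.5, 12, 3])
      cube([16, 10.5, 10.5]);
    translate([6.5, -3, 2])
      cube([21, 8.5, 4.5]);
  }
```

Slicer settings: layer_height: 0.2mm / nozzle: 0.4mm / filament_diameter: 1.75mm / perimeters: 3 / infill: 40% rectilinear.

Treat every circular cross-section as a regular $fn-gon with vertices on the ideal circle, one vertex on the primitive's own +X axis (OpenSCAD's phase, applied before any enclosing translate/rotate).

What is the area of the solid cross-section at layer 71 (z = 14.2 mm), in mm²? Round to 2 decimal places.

At z = 14.2 mm: the cylinder is absent (z outside [0, 3]); the cube at (9, 1.5) is present — its section is the full 17.5×22 rectangle (area 385.00 mm²); the cube at (7.5, 12) is absent (z outside [3, 13.5]); the cube at (6.5, -3) does not reach this height (z outside [2, 6.5]); Taking the union: only the 17.5×22 cube at (9, 1.5) is present, so the union is just that shape — area = 385.00 mm²; (rotated 50° about Z; rotation is an isometry so areas/perimeters/island counts are preserved). Overall, the cross-section is a single solid region. Net area = 385.00 mm².

385.00 mm²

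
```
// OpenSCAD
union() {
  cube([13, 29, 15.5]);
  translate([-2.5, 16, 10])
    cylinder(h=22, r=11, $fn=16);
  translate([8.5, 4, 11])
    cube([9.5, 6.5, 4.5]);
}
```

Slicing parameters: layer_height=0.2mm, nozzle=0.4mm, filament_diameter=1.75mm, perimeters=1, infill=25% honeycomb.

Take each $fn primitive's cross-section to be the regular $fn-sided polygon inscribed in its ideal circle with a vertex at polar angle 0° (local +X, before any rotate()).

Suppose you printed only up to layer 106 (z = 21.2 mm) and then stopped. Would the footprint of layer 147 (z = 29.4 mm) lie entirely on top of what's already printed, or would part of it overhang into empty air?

entirely on top

Compare the two slices. At z = 21.2: the cube is not intersected at this z (z outside [0, 15.5]); the r=11 cylinder at (-2.5, 16) gives a regular 16-gon of circumradius 11 (constant along its height) (area = (16/2)·11.000²·sin(360°/16) = 370.44 mm²); the cube at (8.5, 4) is not intersected at this z (z outside [11, 15.5]); Merging all regions: only the r=11 cylinder at (-2.5, 16) is present, so the union is just that shape — area = 370.44 mm². At z = 29.4: the cube is not intersected at this z (z outside [0, 15.5]); the r=11 cylinder at (-2.5, 16) gives a regular 16-gon of circumradius 11 (constant along its height) (area = (16/2)·11.000²·sin(360°/16) = 370.44 mm²); the cube at (8.5, 4) is absent (z outside [11, 15.5]); Combining (union): only the r=11 cylinder at (-2.5, 16) is present, so the union is just that shape — area = 370.44 mm². Checking containment: the cross-section at z = 29.4 is a subset of the cross-section at z = 21.2.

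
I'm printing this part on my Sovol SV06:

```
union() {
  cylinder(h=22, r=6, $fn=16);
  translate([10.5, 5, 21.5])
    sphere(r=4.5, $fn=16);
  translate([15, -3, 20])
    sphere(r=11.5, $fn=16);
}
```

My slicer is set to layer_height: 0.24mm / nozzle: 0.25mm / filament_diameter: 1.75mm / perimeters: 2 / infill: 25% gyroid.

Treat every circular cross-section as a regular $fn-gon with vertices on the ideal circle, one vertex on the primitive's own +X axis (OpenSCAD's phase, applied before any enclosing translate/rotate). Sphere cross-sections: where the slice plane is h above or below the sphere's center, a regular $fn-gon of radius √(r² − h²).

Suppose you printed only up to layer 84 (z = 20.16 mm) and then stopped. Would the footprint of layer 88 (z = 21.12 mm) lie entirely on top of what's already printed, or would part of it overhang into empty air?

part overhangs

Compare the two slices. At z = 20.16: the r=6 cylinder contributes a regular 16-gon of circumradius 6 (area = (16/2)·6.000²·sin(360°/16) = 110.21 mm²); the r=4.5 sphere at (10.5, 5) contributes a regular 16-gon of circumradius √(4.5²−1.34²) = 4.296 (area = (16/2)·4.296²·sin(360°/16) = 56.50 mm²); the r=11.5 sphere at (15, -3) slices to a regular 16-gon of circumradius 11.499 (√(r²−h²) with h=0.16 from center) (area = (16/2)·11.499²·sin(360°/16) = 404.80 mm²); Merging all regions: the regions partially overlap — summed areas 571.51 mm² minus the doubly-counted overlap 54.40 mm² gives 517.11 mm² — area = 517.11 mm². At z = 21.12: the cylinder: section is a regular 16-gon, circumradius r=6 (area = (16/2)·6.000²·sin(360°/16) = 110.21 mm²); the r=4.5 sphere at (10.5, 5) contributes a regular 16-gon of circumradius √(4.5²−0.38²) = 4.484 (area = (16/2)·4.484²·sin(360°/16) = 61.55 mm²); the r=11.5 sphere at (15, -3) slices to a regular 16-gon of circumradius 11.445 (√(r²−h²) with h=1.12 from center) (area = (16/2)·11.445²·sin(360°/16) = 401.04 mm²); Taking the union: the regions partially overlap — summed areas 572.80 mm² minus the doubly-counted overlap 56.58 mm² gives 516.23 mm² — area = 516.23 mm². Checking containment: at z = 21.12 the cross-section extends beyond the z = 20.16 cross-section by about 2.01 mm².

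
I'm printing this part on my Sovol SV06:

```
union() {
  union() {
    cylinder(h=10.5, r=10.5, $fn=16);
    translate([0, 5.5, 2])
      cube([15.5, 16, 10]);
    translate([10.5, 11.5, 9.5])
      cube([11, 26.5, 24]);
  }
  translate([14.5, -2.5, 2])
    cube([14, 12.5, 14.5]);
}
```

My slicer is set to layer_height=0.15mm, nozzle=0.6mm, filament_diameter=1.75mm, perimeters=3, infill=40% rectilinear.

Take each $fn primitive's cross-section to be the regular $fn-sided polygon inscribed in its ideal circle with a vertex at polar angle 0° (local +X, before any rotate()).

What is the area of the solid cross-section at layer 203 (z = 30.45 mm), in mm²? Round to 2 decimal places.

At z = 30.45 mm: the cylinder does not reach this height (z outside [0, 10.5]); the cube at (0, 5.5) is not intersected at this z (z outside [2, 12]); the cube at (10.5, 11.5) (footprint 11×26.5) is included at this height (area 291.50 mm²); Combining (union): only the 11×26.5 cube at (10.5, 11.5) is present, so the union is just that shape — area = 291.50 mm²; the cube at (14.5, -2.5) is absent (z outside [2, 16.5]); Taking the union: only that combined region is present, so the union is just that shape — area = 291.50 mm². Overall, the cross-section is a single solid region. Net area = 291.50 mm².

291.50 mm²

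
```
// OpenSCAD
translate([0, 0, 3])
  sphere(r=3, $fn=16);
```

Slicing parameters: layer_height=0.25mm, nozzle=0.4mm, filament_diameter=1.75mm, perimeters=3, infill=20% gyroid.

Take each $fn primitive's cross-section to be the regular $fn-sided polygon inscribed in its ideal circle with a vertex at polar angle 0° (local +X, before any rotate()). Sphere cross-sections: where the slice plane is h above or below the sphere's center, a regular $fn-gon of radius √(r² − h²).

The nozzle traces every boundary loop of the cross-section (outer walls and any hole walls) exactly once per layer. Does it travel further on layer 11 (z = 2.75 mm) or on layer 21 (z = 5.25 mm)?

Layer 11 (z = 2.75): the r=3 sphere slices to a regular 16-gon of circumradius 2.990 (√(r²−h²) with h=0.25 from center) (perimeter = 2·16·2.990·sin(180°/16) = 18.66 mm). So its perimeter = 18.66 mm. Layer 21 (z = 5.25): the sphere: section is a regular 16-gon, circumradius = √(r²−h²) = √(3²−2.25²) = 1.984 (perimeter = 2·16·1.984·sin(180°/16) = 12.39 mm). So its perimeter = 12.39 mm. Layer 11 is larger (18.66 vs 12.39 mm).

layer 11 (z = 2.75 mm)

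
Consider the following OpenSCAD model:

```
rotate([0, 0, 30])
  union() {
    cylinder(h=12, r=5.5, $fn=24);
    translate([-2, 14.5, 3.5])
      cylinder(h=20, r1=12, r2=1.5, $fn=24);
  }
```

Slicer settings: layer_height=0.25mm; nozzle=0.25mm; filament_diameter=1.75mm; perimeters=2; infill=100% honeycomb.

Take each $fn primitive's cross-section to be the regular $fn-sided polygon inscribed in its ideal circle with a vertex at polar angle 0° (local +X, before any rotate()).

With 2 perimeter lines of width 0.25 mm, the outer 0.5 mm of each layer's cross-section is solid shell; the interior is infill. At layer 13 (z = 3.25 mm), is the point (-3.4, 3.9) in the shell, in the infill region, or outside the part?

At z = 3.25 mm: the r=5.5 cylinder contributes a regular 24-gon of circumradius 5.5; the cone at (-2, 14.5) is absent (z outside [3.5, 23.5]); Combining (union): only the r=5.5 cylinder is present, so the union is just that shape — 1 connected region; (whole slice rotated 30° about Z — lengths, areas and connectivity unchanged). Overall, the cross-section is a single solid region. Undo the 30° rotation: the query point maps to (-0.994, 5.077) in the un-rotated model frame. The nearest boundary edge runs (0.00, 5.50)→(-1.42, 5.31); distance from the point to it = 0.29 mm. The point is inside the cross-section, 0.29 mm from the nearest boundary — within the 0.5 mm shell band (2 × 0.25).

shell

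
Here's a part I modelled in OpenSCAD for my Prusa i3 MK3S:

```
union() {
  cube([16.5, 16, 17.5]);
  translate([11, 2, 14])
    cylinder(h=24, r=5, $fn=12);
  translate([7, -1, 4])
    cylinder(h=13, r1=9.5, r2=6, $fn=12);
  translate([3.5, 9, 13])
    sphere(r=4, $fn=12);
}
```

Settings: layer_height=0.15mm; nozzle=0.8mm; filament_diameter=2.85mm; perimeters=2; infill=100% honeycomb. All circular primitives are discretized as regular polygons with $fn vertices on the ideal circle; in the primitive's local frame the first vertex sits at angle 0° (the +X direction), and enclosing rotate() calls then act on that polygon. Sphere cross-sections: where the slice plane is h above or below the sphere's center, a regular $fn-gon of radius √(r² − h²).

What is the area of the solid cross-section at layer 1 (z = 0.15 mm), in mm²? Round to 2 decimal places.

264.00 mm²

At z = 0.15 mm: the cube is present — its section is the full 16.5×16 rectangle (area 264.00 mm²); the cylinder at (11, 2) is not intersected at this z (z outside [14, 38]); the cone at (7, -1) is absent (z outside [4, 17]); the sphere at (3.5, 9) does not reach this height (|z−center|=12.850 > r=4); Combining (union): only the 16.5×16 cube is present, so the union is just that shape — area = 264.00 mm². Overall, the cross-section is a single solid region. Net area = 264.00 mm².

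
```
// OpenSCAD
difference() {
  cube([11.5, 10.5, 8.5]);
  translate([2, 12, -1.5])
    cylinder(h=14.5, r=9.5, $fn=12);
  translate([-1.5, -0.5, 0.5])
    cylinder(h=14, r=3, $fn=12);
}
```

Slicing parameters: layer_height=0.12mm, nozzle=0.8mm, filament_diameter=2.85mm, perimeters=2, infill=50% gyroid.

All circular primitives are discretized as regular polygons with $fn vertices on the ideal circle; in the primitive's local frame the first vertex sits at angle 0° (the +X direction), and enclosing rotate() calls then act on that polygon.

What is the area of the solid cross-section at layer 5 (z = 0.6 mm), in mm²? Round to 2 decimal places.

At z = 0.6 mm: the 11.5×10.5 cube contributes its full rectangle (area 120.75 mm²); the r=9.5 cylinder at (2, 12) gives a regular 12-gon of circumradius 9.5 (constant along its height) (area = (12/2)·9.500²·sin(360°/12) = 270.75 mm²); the r=3 cylinder at (-1.5, -0.5) gives a regular 12-gon of circumradius 3 (constant along its height) (area = (12/2)·3.000²·sin(360°/12) = 27.00 mm²); Subtracting the remaining from the first: starting from the 11.5×10.5 cube (120.75 mm²), the r=9.5 cylinder at (2, 12) partially overlaps it — only the 69.20 mm² overlap (of its 270.75 mm²) is removed, clipping the outline; the r=3 cylinder at (-1.5, -0.5) partially overlaps it — only the 1.83 mm² overlap (of its 27.00 mm²) is removed, clipping the outline — area = 49.71 mm². Overall, the cross-section is a single solid region. Net area = 49.71 mm².

49.71 mm²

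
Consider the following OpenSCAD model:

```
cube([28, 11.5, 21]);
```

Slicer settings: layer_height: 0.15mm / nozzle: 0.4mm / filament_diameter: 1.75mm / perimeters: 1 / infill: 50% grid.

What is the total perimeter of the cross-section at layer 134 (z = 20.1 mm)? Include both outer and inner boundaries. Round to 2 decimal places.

At z = 20.1 mm: the cube is present — its section is the full 28×11.5 rectangle (perimeter 79.00 mm). Overall, the cross-section is a single solid region. Total boundary length (outer) = 79.00 mm.

79.00 mm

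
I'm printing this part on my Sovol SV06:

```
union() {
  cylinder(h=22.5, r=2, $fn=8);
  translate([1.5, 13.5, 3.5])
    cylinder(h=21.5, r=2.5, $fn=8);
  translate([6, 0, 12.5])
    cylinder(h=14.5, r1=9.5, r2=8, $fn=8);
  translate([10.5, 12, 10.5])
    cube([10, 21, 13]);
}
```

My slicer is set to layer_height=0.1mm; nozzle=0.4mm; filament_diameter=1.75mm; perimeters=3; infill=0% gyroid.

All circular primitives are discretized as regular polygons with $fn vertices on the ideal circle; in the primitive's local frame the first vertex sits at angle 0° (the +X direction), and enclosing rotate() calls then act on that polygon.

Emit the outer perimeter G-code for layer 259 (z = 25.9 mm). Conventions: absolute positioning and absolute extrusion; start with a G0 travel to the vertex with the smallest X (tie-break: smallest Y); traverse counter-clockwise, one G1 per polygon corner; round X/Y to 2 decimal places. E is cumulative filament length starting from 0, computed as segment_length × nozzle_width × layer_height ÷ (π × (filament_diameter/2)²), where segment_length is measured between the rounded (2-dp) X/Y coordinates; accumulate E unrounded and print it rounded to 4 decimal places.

G0 X-2.11 Y0.00 Z25.90
G1 X0.26 Y-5.74 E0.1033
G1 X6.00 Y-8.11 E0.2065
G1 X11.74 Y-5.74 E0.3098
G1 X14.11 Y0.00 E0.4131
G1 X11.74 Y5.74 E0.5164
G1 X6.00 Y8.11 E0.6196
G1 X0.26 Y5.74 E0.7229
G1 X-2.11 Y0.00 E0.8262

At z = 25.9 mm: the cylinder is absent (z outside [0, 22.5]); the cylinder at (1.5, 13.5) is absent (z outside [3.5, 25]); the cone at (6, 0): at t=0.924 of its height the radius interpolates to r₁+(r₂−r₁)t = 8.114, giving a regular 8-gon of that circumradius; the cube at (10.5, 12) does not reach this height (z outside [10.5, 23.5]); Combining (union): only the cone at (6, 0) is present, so the union is just that shape — 1 connected region. The outline is a single polygon with 8 vertices. Extrusion per mm of travel: 0.4 × 0.1 / (π × 0.875²) = 0.016630. Accumulating E over each segment gives final E = 0.8262.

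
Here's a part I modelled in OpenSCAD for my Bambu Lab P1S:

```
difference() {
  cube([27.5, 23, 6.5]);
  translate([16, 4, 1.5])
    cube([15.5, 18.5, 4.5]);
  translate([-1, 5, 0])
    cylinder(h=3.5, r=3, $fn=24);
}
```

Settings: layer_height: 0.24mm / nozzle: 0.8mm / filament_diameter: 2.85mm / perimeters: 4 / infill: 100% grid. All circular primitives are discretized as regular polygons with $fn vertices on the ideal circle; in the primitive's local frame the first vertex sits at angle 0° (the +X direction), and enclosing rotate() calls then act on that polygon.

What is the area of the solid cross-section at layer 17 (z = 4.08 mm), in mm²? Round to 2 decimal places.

419.75 mm²

At z = 4.08 mm: the cube (footprint 27.5×23) is included at this height (area 632.50 mm²); the cube at (16, 4) is present — its section is the full 15.5×18.5 rectangle (area 286.75 mm²); the cylinder at (-1, 5) is not intersected at this z (z outside [0, 3.5]); Subtracting the remaining from the first: starting from the 27.5×23 cube (632.50 mm²), the 15.5×18.5 cube at (16, 4) partially overlaps it — only the 212.75 mm² overlap (of its 286.75 mm²) is removed, clipping the outline — area = 419.75 mm². Overall, the cross-section is a single solid region. Net area = 419.75 mm².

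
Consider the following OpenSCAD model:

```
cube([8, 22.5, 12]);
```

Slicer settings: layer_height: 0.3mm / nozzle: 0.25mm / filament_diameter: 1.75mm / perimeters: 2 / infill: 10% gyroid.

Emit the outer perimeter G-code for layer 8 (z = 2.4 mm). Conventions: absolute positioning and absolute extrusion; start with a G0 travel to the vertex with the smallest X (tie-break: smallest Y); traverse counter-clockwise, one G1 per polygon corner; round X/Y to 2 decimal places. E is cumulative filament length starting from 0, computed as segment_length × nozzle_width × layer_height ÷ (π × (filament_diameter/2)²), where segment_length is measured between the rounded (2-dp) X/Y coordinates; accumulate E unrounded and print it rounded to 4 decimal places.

At z = 2.4 mm: the cube (footprint 8×22.5) is included at this height. The outline is a single polygon with 4 vertices. Extrusion per mm of travel: 0.25 × 0.3 / (π × 0.875²) = 0.031181. Accumulating E over each segment gives final E = 1.9021.

G0 X0.00 Y0.00 Z2.40
G1 X8.00 Y0.00 E0.2495
G1 X8.00 Y22.50 E0.9510
G1 X0.00 Y22.50 E1.2005
G1 X0.00 Y0.00 E1.9021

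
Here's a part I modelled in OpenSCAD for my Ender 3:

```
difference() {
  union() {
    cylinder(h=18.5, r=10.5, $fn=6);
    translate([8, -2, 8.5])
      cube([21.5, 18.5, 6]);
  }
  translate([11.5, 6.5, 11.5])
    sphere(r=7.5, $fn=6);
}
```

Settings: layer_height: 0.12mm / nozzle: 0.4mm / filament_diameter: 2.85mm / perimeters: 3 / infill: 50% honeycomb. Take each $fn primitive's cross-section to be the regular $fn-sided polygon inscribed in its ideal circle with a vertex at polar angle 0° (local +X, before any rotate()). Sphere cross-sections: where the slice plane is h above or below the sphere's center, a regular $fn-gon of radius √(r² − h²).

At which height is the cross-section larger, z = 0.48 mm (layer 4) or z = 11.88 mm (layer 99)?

Layer 4 (z = 0.48): the cylinder: section is a regular 6-gon, circumradius r=10.5 (area = (6/2)·10.500²·sin(360°/6) = 286.44 mm²); the cube at (8, -2) is not intersected at this z (z outside [8.5, 14.5]); Merging all regions: only the r=10.5 cylinder is present, so the union is just that shape — area = 286.44 mm²; the sphere at (11.5, 6.5) does not reach this height (|z−center|=11.020 > r=7.5); Taking the first minus the rest: none of the subtracted shapes is present at this height, so the result so far is unchanged — area = 286.44 mm². So its area = 286.44 mm². Layer 99 (z = 11.88): the r=10.5 cylinder gives a regular 6-gon of circumradius 10.5 (constant along its height) (area = (6/2)·10.500²·sin(360°/6) = 286.44 mm²); the 21.5×18.5 cube at (8, -2) contributes its full rectangle (area 397.75 mm²); Taking the union: the regions partially overlap — summed areas 684.19 mm² minus the doubly-counted overlap 9.26 mm² gives 674.93 mm² — area = 674.93 mm²; the r=7.5 sphere at (11.5, 6.5) slices to a regular 6-gon of circumradius 7.490 (√(r²−h²) with h=0.38 from center) (area = (6/2)·7.490²·sin(360°/6) = 145.77 mm²); Taking the first minus the rest: starting from that combined region (674.93 mm²), the r=7.5 sphere at (11.5, 6.5) partially overlaps it — only the 133.91 mm² overlap (of its 145.77 mm²) is removed, clipping the outline — area = 541.02 mm². So its area = 541.02 mm². Layer 99 is larger (541.02 vs 286.44 mm²).

layer 99 (z = 11.88 mm)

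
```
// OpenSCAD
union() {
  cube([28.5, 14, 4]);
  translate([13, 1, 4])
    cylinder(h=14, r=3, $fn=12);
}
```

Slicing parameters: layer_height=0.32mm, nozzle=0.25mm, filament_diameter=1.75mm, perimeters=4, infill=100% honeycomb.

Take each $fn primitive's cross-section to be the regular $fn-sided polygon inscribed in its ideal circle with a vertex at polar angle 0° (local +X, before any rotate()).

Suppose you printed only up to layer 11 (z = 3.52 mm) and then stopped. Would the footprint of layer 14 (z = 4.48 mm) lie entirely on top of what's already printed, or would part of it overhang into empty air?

Compare the two slices. At z = 3.52: the cube (footprint 28.5×14) is included at this height (area 399.00 mm²); the cylinder at (13, 1) does not reach this height (z outside [4, 18]); Combining (union): only the 28.5×14 cube is present, so the union is just that shape — area = 399.00 mm². At z = 4.48: the cube is absent (z outside [0, 4]); the r=3 cylinder at (13, 1) gives a regular 12-gon of circumradius 3 (constant along its height) (area = (12/2)·3.000²·sin(360°/12) = 27.00 mm²); Merging all regions: only the r=3 cylinder at (13, 1) is present, so the union is just that shape — area = 27.00 mm². Checking containment: at z = 4.48 the cross-section extends beyond the z = 3.52 cross-section by about 7.77 mm².

part overhangs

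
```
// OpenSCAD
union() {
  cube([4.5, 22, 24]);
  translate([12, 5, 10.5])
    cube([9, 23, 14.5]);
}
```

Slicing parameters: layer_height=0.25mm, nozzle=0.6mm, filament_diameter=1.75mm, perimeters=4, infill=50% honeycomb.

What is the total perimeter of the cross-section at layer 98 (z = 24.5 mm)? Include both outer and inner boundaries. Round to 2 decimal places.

At z = 24.5 mm: the cube is absent (z outside [0, 24]); the 9×23 cube at (12, 5) contributes its full rectangle (perimeter 64.00 mm); Merging all regions: only the 9×23 cube at (12, 5) is present, so the union is just that shape — boundary = 64.00 mm. Overall, the cross-section is a single solid region. Total boundary length (outer) = 64.00 mm.

64.00 mm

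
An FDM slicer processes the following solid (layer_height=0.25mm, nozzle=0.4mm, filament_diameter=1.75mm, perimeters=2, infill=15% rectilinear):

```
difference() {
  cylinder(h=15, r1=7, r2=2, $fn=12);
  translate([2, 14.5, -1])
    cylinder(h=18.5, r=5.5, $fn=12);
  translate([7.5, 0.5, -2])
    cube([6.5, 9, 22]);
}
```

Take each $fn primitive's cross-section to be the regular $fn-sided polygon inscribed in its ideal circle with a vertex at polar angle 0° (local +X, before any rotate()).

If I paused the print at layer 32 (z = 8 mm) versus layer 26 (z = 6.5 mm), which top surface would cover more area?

Layer 32 (z = 8): the cone contributes a regular 12-gon of circumradius 4.333 (interpolated between r1=7 and r2=2 at t=0.533) (area = (12/2)·4.333²·sin(360°/12) = 56.33 mm²); the r=5.5 cylinder at (2, 14.5) gives a regular 12-gon of circumradius 5.5 (constant along its height) (area = (12/2)·5.500²·sin(360°/12) = 90.75 mm²); the cube at (7.5, 0.5) (footprint 6.5×9) is included at this height (area 58.50 mm²); Taking the first minus the rest: starting from the cone (56.33 mm²), the r=5.5 cylinder at (2, 14.5) misses the remaining region (no effect); the 6.5×9 cube at (7.5, 0.5) misses the remaining region (no effect) — area = 56.33 mm². So its area = 56.33 mm². Layer 26 (z = 6.5): the cone (r1=7→r2=2) has section circumradius 4.833 here — a regular 12-gon (area = (12/2)·4.833²·sin(360°/12) = 70.08 mm²); the r=5.5 cylinder at (2, 14.5) contributes a regular 12-gon of circumradius 5.5 (area = (12/2)·5.500²·sin(360°/12) = 90.75 mm²); the cube at (7.5, 0.5) is present — its section is the full 6.5×9 rectangle (area 58.50 mm²); Taking the first minus the rest: starting from the cone (70.08 mm²), the r=5.5 cylinder at (2, 14.5) misses the remaining region (no effect); the 6.5×9 cube at (7.5, 0.5) misses the remaining region (no effect) — area = 70.08 mm². So its area = 70.08 mm². Layer 26 is larger (70.08 vs 56.33 mm²).

layer 26 (z = 6.5 mm)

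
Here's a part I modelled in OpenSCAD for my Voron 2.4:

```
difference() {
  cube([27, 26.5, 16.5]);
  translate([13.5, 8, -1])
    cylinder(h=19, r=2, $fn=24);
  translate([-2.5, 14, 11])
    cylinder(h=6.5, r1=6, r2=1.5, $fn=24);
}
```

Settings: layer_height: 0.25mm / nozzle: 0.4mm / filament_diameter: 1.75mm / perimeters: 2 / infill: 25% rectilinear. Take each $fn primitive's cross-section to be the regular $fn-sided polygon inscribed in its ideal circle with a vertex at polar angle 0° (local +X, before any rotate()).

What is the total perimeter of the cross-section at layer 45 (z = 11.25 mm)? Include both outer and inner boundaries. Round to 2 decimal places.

122.16 mm

At z = 11.25 mm: the cube is present — its section is the full 27×26.5 rectangle (perimeter 107.00 mm); the r=2 cylinder at (13.5, 8) gives a regular 24-gon of circumradius 2 (constant along its height) (perimeter = 2·24·2.000·sin(180°/24) = 12.53 mm); the cone at (-2.5, 14): at t=0.038 of its height the radius interpolates to r₁+(r₂−r₁)t = 5.827, giving a regular 24-gon of that circumradius (perimeter = 2·24·5.827·sin(180°/24) = 36.51 mm); After the difference (first − rest): starting from the 27×26.5 cube, the r=2 cylinder at (13.5, 8) lies wholly inside it (removes its full 12.42 mm² and its 12.53 mm outline becomes a hole wall); the cone at (-2.5, 14) partially overlaps it — only the 24.69 mm² overlap (of its 105.45 mm²) is removed, clipping the outline — boundary (outer + 1 inner loop) = 122.16 mm. Overall, the cross-section is one region with 1 hole. Total boundary length (outer + inner) = 122.16 mm.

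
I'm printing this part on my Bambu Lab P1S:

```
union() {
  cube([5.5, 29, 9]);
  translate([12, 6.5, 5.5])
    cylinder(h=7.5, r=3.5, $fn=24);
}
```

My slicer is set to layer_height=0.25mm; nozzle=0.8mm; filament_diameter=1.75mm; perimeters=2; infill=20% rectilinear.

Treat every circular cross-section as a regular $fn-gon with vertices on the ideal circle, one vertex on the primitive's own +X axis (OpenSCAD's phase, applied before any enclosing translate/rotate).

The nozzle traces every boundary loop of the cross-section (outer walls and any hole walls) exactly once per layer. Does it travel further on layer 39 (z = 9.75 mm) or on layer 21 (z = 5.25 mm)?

layer 21 (z = 5.25 mm)

Layer 39 (z = 9.75): the cube does not reach this height (z outside [0, 9]); the r=3.5 cylinder at (12, 6.5) contributes a regular 24-gon of circumradius 3.5 (perimeter = 2·24·3.500·sin(180°/24) = 21.93 mm); Taking the union: only the r=3.5 cylinder at (12, 6.5) is present, so the union is just that shape — boundary = 21.93 mm. So its perimeter = 21.93 mm. Layer 21 (z = 5.25): the cube (footprint 5.5×29) is included at this height (perimeter 69.00 mm); the cylinder at (12, 6.5) is absent (z outside [5.5, 13]); Combining (union): only the 5.5×29 cube is present, so the union is just that shape — boundary = 69.00 mm. So its perimeter = 69.00 mm. Layer 21 is larger (69.00 vs 21.93 mm).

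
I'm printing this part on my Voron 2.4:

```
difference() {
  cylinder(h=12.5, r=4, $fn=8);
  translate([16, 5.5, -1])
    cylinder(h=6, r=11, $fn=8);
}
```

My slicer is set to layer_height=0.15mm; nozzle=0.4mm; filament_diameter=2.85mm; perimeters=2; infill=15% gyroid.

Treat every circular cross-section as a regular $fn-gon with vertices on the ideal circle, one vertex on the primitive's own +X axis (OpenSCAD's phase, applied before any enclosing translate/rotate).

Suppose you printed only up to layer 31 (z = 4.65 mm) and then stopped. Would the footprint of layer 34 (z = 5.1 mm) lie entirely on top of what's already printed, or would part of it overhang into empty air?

entirely on top

Compare the two slices. At z = 4.65: the r=4 cylinder gives a regular 8-gon of circumradius 4 (constant along its height) (area = (8/2)·4.000²·sin(360°/8) = 45.25 mm²); the r=11 cylinder at (16, 5.5) gives a regular 8-gon of circumradius 11 (constant along its height) (area = (8/2)·11.000²·sin(360°/8) = 342.24 mm²); After the difference (first − rest): starting from the r=4 cylinder (45.25 mm²), the r=11 cylinder at (16, 5.5) misses the remaining region (no effect) — area = 45.25 mm². At z = 5.1: the cylinder: section is a regular 8-gon, circumradius r=4 (area = (8/2)·4.000²·sin(360°/8) = 45.25 mm²); the cylinder at (16, 5.5) is absent (z outside [-1, 5]); Subtracting the remaining from the first: none of the subtracted shapes is present at this height, so the r=4 cylinder is unchanged — area = 45.25 mm². Checking containment: the cross-section at z = 5.1 is a subset of the cross-section at z = 4.65.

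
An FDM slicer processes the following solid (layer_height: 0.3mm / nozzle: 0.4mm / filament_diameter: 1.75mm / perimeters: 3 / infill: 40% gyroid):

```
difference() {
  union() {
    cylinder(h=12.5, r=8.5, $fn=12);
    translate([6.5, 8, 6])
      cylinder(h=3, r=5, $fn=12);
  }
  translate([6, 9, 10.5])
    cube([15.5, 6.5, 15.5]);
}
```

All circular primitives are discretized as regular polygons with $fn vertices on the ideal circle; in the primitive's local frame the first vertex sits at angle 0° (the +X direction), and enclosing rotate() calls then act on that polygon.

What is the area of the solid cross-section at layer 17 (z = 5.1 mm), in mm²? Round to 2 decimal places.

216.75 mm²

At z = 5.1 mm: the cylinder: section is a regular 12-gon, circumradius r=8.5 (area = (12/2)·8.500²·sin(360°/12) = 216.75 mm²); the cylinder at (6.5, 8) is not intersected at this z (z outside [6, 9]); Combining (union): only the r=8.5 cylinder is present, so the union is just that shape — area = 216.75 mm²; the cube at (6, 9) is not intersected at this z (z outside [10.5, 26]); Subtracting the remaining from the first: none of the subtracted shapes is present at this height, so the result so far is unchanged — area = 216.75 mm². Overall, the cross-section is a single solid region. Net area = 216.75 mm².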